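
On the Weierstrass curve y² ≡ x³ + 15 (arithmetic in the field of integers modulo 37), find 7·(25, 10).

Write P = (25, 10).
Double-and-add on 7 = (111)₂. Start with P = (25, 10) for the leading 1-bit.
double: tangent at (25, 10): λ = (3·25² + 0)/(2·10) ≡ 25/20. 20⁻¹ ≡ 13 (mod 37) since 20·13 = 260 ≡ 1, so λ ≡ 25·13 ≡ 29.
  x = λ² - 25 - 25 = 841 - 50 ≡ 14; y = λ·(25 - 14) - 10 ≡ 13. → (14, 13)
add P: (14, 13) + (25, 10). λ = (10 - 13)/(25 - 14) ≡ 34/11 mod 37. 11⁻¹ ≡ 27 (mod 37) since 11·27 = 297 ≡ 1, so λ ≡ 30.
  x = λ² - 14 - 25 = 900 - 39 ≡ 10; y = λ·(14 - 10) - 13 ≡ 33. → (10, 33)
double: tangent at (10, 33): λ = (3·10² + 0)/(2·33) ≡ 4/29. 29⁻¹ ≡ 23 (mod 37), so λ ≡ 4·23 ≡ 18.
  x = λ² - 10 - 10 = 324 - 20 ≡ 8; y = λ·(10 - 8) - 33 ≡ 3. → (8, 3)
add P: (8, 3) + (25, 10). λ = (10 - 3)/(25 - 8) ≡ 7/17 mod 37. 17⁻¹ ≡ 24 (mod 37) since 17·24 = 408 ≡ 1, so λ ≡ 20.
  x = λ² - 8 - 25 = 400 - 33 ≡ 34; y = λ·(8 - 34) - 3 ≡ 32. → (34, 32)

(34, 32)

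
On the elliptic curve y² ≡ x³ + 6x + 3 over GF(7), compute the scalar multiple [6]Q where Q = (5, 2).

Double-and-add on 6 = (110)₂. Start with Q = (5, 2) for the leading 1-bit.
double: tangent at (5, 2): λ = (3·5² + 6)/(2·2) ≡ 4/4. 4⁻¹ ≡ 2 (mod 7), so λ ≡ 4·2 ≡ 1.
  x = λ² - 5 - 5 = 1 - 10 ≡ 5; y = λ·(5 - 5) - 2 ≡ 5. → (5, 5)
add Q: (5, 5) + (5, 2): same x and y₁ ≡ -y₂, so the sum is the point at infinity.
double: the point at infinity + the point at infinity = the point at infinity (identity).

O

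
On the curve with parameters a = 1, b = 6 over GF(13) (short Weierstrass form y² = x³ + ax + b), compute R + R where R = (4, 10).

tangent at (4, 10): λ = (3·4² + 1)/(2·10) ≡ 10/7. 7⁻¹ ≡ 2 (mod 13) since 7·2 = 14 ≡ 1, so λ ≡ 10·2 ≡ 7.
  x = λ² - 4 - 4 = 49 - 8 ≡ 2; y = λ·(4 - 2) - 10 ≡ 4. → (2, 4)

(2, 4)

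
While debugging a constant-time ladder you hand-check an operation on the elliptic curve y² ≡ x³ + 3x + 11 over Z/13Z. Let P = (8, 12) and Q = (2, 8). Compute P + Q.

(2, 5)

(8, 12) + (2, 8). λ = (8 - 12)/(2 - 8) ≡ 9/7 mod 13. 7⁻¹ ≡ 2 (mod 13), so λ ≡ 5.
  x = λ² - 8 - 2 = 25 - 10 ≡ 2; y = λ·(8 - 2) - 12 ≡ 5. → (2, 5)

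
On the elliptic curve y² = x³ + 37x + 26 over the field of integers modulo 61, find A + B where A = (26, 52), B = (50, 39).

(50, 22)

(26, 52) + (50, 39). λ = (39 - 52)/(50 - 26) ≡ 48/24 mod 61. 24⁻¹ ≡ 28 (mod 61) since 24·28 = 672 ≡ 1, so λ ≡ 2.
  x = λ² - 26 - 50 = 4 - 76 ≡ 50; y = λ·(26 - 50) - 52 ≡ 22. → (50, 22)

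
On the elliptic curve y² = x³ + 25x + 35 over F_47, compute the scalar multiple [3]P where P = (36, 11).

Repeated addition: build up to 3P.
2P: tangent at (36, 11): λ = (3·36² + 25)/(2·11) ≡ 12/22. 22⁻¹ ≡ 15 (mod 47) since 22·15 = 330 ≡ 1, so λ ≡ 12·15 ≡ 39.
  x = λ² - 36 - 36 = 1521 - 72 ≡ 39; y = λ·(36 - 39) - 11 ≡ 13. → (39, 13)
3P: (39, 13) + (36, 11). λ = (11 - 13)/(36 - 39) ≡ 45/44 mod 47. 44⁻¹ ≡ 31 (mod 47), so λ ≡ 32.
  x = λ² - 39 - 36 = 1024 - 75 ≡ 9; y = λ·(39 - 9) - 13 ≡ 7. → (9, 7)

(9, 7)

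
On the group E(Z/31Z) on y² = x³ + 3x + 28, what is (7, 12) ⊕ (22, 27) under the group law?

(7, 12) + (22, 27). λ = (27 - 12)/(22 - 7) ≡ 15/15 mod 31. 15⁻¹ ≡ 29 (mod 31), so λ ≡ 1.
  x = λ² - 7 - 22 = 1 - 29 ≡ 3; y = λ·(7 - 3) - 12 ≡ 23. → (3, 23)

(3, 23)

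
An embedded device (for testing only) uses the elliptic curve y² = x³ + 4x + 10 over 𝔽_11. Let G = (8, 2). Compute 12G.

Repeated addition: build up to 12G.
2G: tangent at (8, 2): λ = (3·8² + 4)/(2·2) ≡ 9/4. 4⁻¹ ≡ 3 (mod 11), so λ ≡ 9·3 ≡ 5.
  x = λ² - 8 - 8 = 25 - 16 ≡ 9; y = λ·(8 - 9) - 2 ≡ 4. → (9, 4)
3G: (9, 4) + (8, 2). λ = (2 - 4)/(8 - 9) ≡ 9/10 mod 11. 10⁻¹ ≡ 10 (mod 11), so λ ≡ 2.
  x = λ² - 9 - 8 = 4 - 17 ≡ 9; y = λ·(9 - 9) - 4 ≡ 7. → (9, 7)
4G: (9, 7) + (8, 2). λ = (2 - 7)/(8 - 9) ≡ 6/10 mod 11. 10⁻¹ ≡ 10 (mod 11), so λ ≡ 5.
  x = λ² - 9 - 8 = 25 - 17 ≡ 8; y = λ·(9 - 8) - 7 ≡ 9. → (8, 9)
5G: (8, 9) + (8, 2): same x and y₁ ≡ -y₂, so the sum is the point at infinity.
6G: the point at infinity + (8, 2) = (8, 2) (identity).
7G: tangent at (8, 2): λ = (3·8² + 4)/(2·2) ≡ 9/4. 4⁻¹ ≡ 3 (mod 11) since 4·3 = 12 ≡ 1, so λ ≡ 9·3 ≡ 5.
  x = λ² - 8 - 8 = 25 - 16 ≡ 9; y = λ·(8 - 9) - 2 ≡ 4. → (9, 4)
8G: (9, 4) + (8, 2). λ = (2 - 4)/(8 - 9) ≡ 9/10 mod 11. 10⁻¹ ≡ 10 (mod 11) since 10·10 = 100 ≡ 1, so λ ≡ 2.
  x = λ² - 9 - 8 = 4 - 17 ≡ 9; y = λ·(9 - 9) - 4 ≡ 7. → (9, 7)
9G: (9, 7) + (8, 2). λ = (2 - 7)/(8 - 9) ≡ 6/10 mod 11. 10⁻¹ ≡ 10 (mod 11), so λ ≡ 5.
  x = λ² - 9 - 8 = 25 - 17 ≡ 8; y = λ·(9 - 8) - 7 ≡ 9. → (8, 9)
10G: (8, 9) + (8, 2): same x and y₁ ≡ -y₂, so the sum is the point at infinity.
11G: the point at infinity + (8, 2) = (8, 2) (identity).
12G: tangent at (8, 2): λ = (3·8² + 4)/(2·2) ≡ 9/4. 4⁻¹ ≡ 3 (mod 11) since 4·3 = 12 ≡ 1, so λ ≡ 9·3 ≡ 5.
  x = λ² - 8 - 8 = 25 - 16 ≡ 9; y = λ·(8 - 9) - 2 ≡ 4. → (9, 4)

(9, 4)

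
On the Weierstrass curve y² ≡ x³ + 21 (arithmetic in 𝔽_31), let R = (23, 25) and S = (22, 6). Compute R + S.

(23, 25) + (22, 6). λ = (6 - 25)/(22 - 23) ≡ 12/30 mod 31. 30⁻¹ ≡ 30 (mod 31), so λ ≡ 19.
  x = λ² - 23 - 22 = 361 - 45 ≡ 6; y = λ·(23 - 6) - 25 ≡ 19. → (6, 19)

(6, 19)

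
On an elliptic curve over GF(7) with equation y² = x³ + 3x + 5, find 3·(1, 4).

(4, 2)

Write Q = (1, 4).
Repeated addition: build up to 3Q.
2Q: tangent at (1, 4): λ = (3·1² + 3)/(2·4) ≡ 6/1. 1⁻¹ ≡ 1 (mod 7), so λ ≡ 6·1 ≡ 6.
  x = λ² - 1 - 1 = 36 - 2 ≡ 6; y = λ·(1 - 6) - 4 ≡ 1. → (6, 1)
3Q: (6, 1) + (1, 4). λ = (4 - 1)/(1 - 6) ≡ 3/2 mod 7. 2⁻¹ ≡ 4 (mod 7), so λ ≡ 5.
  x = λ² - 6 - 1 = 25 - 7 ≡ 4; y = λ·(6 - 4) - 1 ≡ 2. → (4, 2)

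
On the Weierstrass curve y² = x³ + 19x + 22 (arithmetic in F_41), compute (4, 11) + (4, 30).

O

The two points share x = 4 and their y-coordinates satisfy 11 + 30 ≡ 0 (mod 41), so they are inverses. Their sum is O.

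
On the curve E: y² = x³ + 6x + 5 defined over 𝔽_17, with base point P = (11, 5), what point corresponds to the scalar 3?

(16, 7)

Repeated addition: build up to 3P.
2P: tangent at (11, 5): λ = (3·11² + 6)/(2·5) ≡ 12/10. 10⁻¹ ≡ 12 (mod 17), so λ ≡ 12·12 ≡ 8.
  x = λ² - 11 - 11 = 64 - 22 ≡ 8; y = λ·(11 - 8) - 5 ≡ 2. → (8, 2)
3P: (8, 2) + (11, 5). λ = (5 - 2)/(11 - 8) ≡ 3/3 mod 17. 3⁻¹ ≡ 6 (mod 17), so λ ≡ 1.
  x = λ² - 8 - 11 = 1 - 19 ≡ 16; y = λ·(8 - 16) - 2 ≡ 7. → (16, 7)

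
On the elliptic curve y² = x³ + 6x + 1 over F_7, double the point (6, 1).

(3, 2)

tangent at (6, 1): λ = (3·6² + 6)/(2·1) ≡ 2/2. 2⁻¹ ≡ 4 (mod 7) since 2·4 = 8 ≡ 1, so λ ≡ 2·4 ≡ 1.
  x = λ² - 6 - 6 = 1 - 12 ≡ 3; y = λ·(6 - 3) - 1 ≡ 2. → (3, 2)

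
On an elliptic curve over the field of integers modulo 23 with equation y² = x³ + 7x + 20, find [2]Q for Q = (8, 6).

(10, 3)

tangent at (8, 6): λ = (3·8² + 7)/(2·6) ≡ 15/12. 12⁻¹ ≡ 2 (mod 23), so λ ≡ 15·2 ≡ 7.
  x = λ² - 8 - 8 = 49 - 16 ≡ 10; y = λ·(8 - 10) - 6 ≡ 3. → (10, 3)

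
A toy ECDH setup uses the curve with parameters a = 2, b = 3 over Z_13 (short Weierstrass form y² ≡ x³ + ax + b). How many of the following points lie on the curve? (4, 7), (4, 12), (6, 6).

2

(4, 7): 7² ≡ 10, rhs ≡ 10 → on.
(4, 12): 12² ≡ 1, rhs ≡ 10 → off.
(6, 6): 6² ≡ 10, rhs ≡ 10 → on.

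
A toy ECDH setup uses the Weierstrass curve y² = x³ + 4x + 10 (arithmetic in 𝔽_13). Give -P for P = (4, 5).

-(4, 5) = (4, -5 mod 13) = (4, 8).

(4, 8)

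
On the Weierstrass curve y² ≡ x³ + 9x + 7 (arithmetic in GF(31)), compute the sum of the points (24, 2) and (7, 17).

(24, 2) + (7, 17). λ = (17 - 2)/(7 - 24) ≡ 15/14 mod 31. 14⁻¹ ≡ 20 (mod 31), so λ ≡ 21.
  x = λ² - 24 - 7 = 441 - 31 ≡ 7; y = λ·(24 - 7) - 2 ≡ 14. → (7, 14)

(7, 14)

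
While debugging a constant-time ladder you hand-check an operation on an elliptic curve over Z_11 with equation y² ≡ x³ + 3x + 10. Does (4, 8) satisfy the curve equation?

yes

y² = 8² ≡ 9; x³ + 3x + 10 = 86 ≡ 9 (mod 11). 9 = 9.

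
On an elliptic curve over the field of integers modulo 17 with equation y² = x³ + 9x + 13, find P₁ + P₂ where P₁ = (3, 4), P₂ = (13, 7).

(3, 4) + (13, 7). λ = (7 - 4)/(13 - 3) ≡ 3/10 mod 17. 10⁻¹ ≡ 12 (mod 17) since 10·12 = 120 ≡ 1, so λ ≡ 2.
  x = λ² - 3 - 13 = 4 - 16 ≡ 5; y = λ·(3 - 5) - 4 ≡ 9. → (5, 9)

(5, 9)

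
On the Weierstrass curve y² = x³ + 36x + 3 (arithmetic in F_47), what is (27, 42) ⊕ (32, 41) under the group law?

(27, 42) + (32, 41). λ = (41 - 42)/(32 - 27) ≡ 46/5 mod 47. 5⁻¹ ≡ 19 (mod 47), so λ ≡ 28.
  x = λ² - 27 - 32 = 784 - 59 ≡ 20; y = λ·(27 - 20) - 42 ≡ 13. → (20, 13)

(20, 13)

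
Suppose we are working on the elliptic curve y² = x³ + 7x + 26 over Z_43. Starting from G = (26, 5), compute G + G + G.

Repeated addition: build up to 3G.
2G: tangent at (26, 5): λ = (3·26² + 7)/(2·5) ≡ 14/10. 10⁻¹ ≡ 13 (mod 43), so λ ≡ 14·13 ≡ 10.
  x = λ² - 26 - 26 = 100 - 52 ≡ 5; y = λ·(26 - 5) - 5 ≡ 33. → (5, 33)
3G: (5, 33) + (26, 5). λ = (5 - 33)/(26 - 5) ≡ 15/21 mod 43. 21⁻¹ ≡ 41 (mod 43) since 21·41 = 861 ≡ 1, so λ ≡ 13.
  x = λ² - 5 - 26 = 169 - 31 ≡ 9; y = λ·(5 - 9) - 33 ≡ 1. → (9, 1)

(9, 1)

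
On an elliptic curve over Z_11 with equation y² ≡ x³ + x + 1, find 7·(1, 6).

(2, 0)

Write Q = (1, 6).
Repeated addition: build up to 7Q.
2Q: tangent at (1, 6): λ = (3·1² + 1)/(2·6) ≡ 4/1. 1⁻¹ ≡ 1 (mod 11), so λ ≡ 4·1 ≡ 4.
  x = λ² - 1 - 1 = 16 - 2 ≡ 3; y = λ·(1 - 3) - 6 ≡ 8. → (3, 8)
3Q: (3, 8) + (1, 6). λ = (6 - 8)/(1 - 3) ≡ 9/9 mod 11. 9⁻¹ ≡ 5 (mod 11), so λ ≡ 1.
  x = λ² - 3 - 1 = 1 - 4 ≡ 8; y = λ·(3 - 8) - 8 ≡ 9. → (8, 9)
4Q: (8, 9) + (1, 6). λ = (6 - 9)/(1 - 8) ≡ 8/4 mod 11. 4⁻¹ ≡ 3 (mod 11), so λ ≡ 2.
  x = λ² - 8 - 1 = 4 - 9 ≡ 6; y = λ·(8 - 6) - 9 ≡ 6. → (6, 6)
5Q: (6, 6) + (1, 6). λ = (6 - 6)/(1 - 6) ≡ 0/6 mod 11. 6⁻¹ ≡ 2 (mod 11), so λ ≡ 0.
  x = λ² - 6 - 1 = 0 - 7 ≡ 4; y = λ·(6 - 4) - 6 ≡ 5. → (4, 5)
6Q: (4, 5) + (1, 6). λ = (6 - 5)/(1 - 4) ≡ 1/8 mod 11. 8⁻¹ ≡ 7 (mod 11), so λ ≡ 7.
  x = λ² - 4 - 1 = 49 - 5 ≡ 0; y = λ·(4 - 0) - 5 ≡ 1. → (0, 1)
7Q: (0, 1) + (1, 6). λ = (6 - 1)/(1 - 0) ≡ 5/1 mod 11. 1⁻¹ ≡ 1 (mod 11), so λ ≡ 5.
  x = λ² - 0 - 1 = 25 - 1 ≡ 2; y = λ·(0 - 2) - 1 ≡ 0. → (2, 0)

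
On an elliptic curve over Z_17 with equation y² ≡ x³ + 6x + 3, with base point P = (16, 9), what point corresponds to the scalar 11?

Double-and-add on 11 = (1011)₂. Start with P = (16, 9) for the leading 1-bit.
double: tangent at (16, 9): λ = (3·16² + 6)/(2·9) ≡ 9/1. 1⁻¹ ≡ 1 (mod 17) since 1·1 = 1 ≡ 1, so λ ≡ 9·1 ≡ 9.
  x = λ² - 16 - 16 = 81 - 32 ≡ 15; y = λ·(16 - 15) - 9 ≡ 0. → (15, 0)
double: (15, 0) + (15, 0): same x and y₁ ≡ -y₂, so the sum is O.
add P: O + (16, 9) = (16, 9) (identity).
double: tangent at (16, 9): λ = (3·16² + 6)/(2·9) ≡ 9/1. 1⁻¹ ≡ 1 (mod 17), so λ ≡ 9·1 ≡ 9.
  x = λ² - 16 - 16 = 81 - 32 ≡ 15; y = λ·(16 - 15) - 9 ≡ 0. → (15, 0)
add P: (15, 0) + (16, 9). λ = (9 - 0)/(16 - 15) ≡ 9/1 mod 17. 1⁻¹ ≡ 1 (mod 17), so λ ≡ 9.
  x = λ² - 15 - 16 = 81 - 31 ≡ 16; y = λ·(15 - 16) - 0 ≡ 8. → (16, 8)

(16, 8)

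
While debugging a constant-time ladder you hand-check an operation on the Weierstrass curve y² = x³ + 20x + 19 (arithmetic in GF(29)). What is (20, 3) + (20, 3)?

tangent at (20, 3): λ = (3·20² + 20)/(2·3) ≡ 2/6. 6⁻¹ ≡ 5 (mod 29) since 6·5 = 30 ≡ 1, so λ ≡ 2·5 ≡ 10.
  x = λ² - 20 - 20 = 100 - 40 ≡ 2; y = λ·(20 - 2) - 3 ≡ 3. → (2, 3)

(2, 3)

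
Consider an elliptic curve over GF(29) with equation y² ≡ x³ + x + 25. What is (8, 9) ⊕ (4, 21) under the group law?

(26, 16)

(8, 9) + (4, 21). λ = (21 - 9)/(4 - 8) ≡ 12/25 mod 29. 25⁻¹ ≡ 7 (mod 29) since 25·7 = 175 ≡ 1, so λ ≡ 26.
  x = λ² - 8 - 4 = 676 - 12 ≡ 26; y = λ·(8 - 26) - 9 ≡ 16. → (26, 16)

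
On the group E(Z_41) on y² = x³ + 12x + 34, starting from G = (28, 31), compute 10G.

Double-and-add on 10 = (1010)₂. Start with G = (28, 31) for the leading 1-bit.
double: tangent at (28, 31): λ = (3·28² + 12)/(2·31) ≡ 27/21. 21⁻¹ ≡ 2 (mod 41), so λ ≡ 27·2 ≡ 13.
  x = λ² - 28 - 28 = 169 - 56 ≡ 31; y = λ·(28 - 31) - 31 ≡ 12. → (31, 12)
double: tangent at (31, 12): λ = (3·31² + 12)/(2·12) ≡ 25/24. 24⁻¹ ≡ 12 (mod 41) since 24·12 = 288 ≡ 1, so λ ≡ 25·12 ≡ 13.
  x = λ² - 31 - 31 = 169 - 62 ≡ 25; y = λ·(31 - 25) - 12 ≡ 25. → (25, 25)
add G: (25, 25) + (28, 31). λ = (31 - 25)/(28 - 25) ≡ 6/3 mod 41. 3⁻¹ ≡ 14 (mod 41) since 3·14 = 42 ≡ 1, so λ ≡ 2.
  x = λ² - 25 - 28 = 4 - 53 ≡ 33; y = λ·(25 - 33) - 25 ≡ 0. → (33, 0)
double: (33, 0) + (33, 0): same x and y₁ ≡ -y₂, so the sum is the point at infinity.

O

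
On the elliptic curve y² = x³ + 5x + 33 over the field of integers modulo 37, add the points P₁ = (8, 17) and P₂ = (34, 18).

(8, 17) + (34, 18). λ = (18 - 17)/(34 - 8) ≡ 1/26 mod 37. 26⁻¹ ≡ 10 (mod 37) since 26·10 = 260 ≡ 1, so λ ≡ 10.
  x = λ² - 8 - 34 = 100 - 42 ≡ 21; y = λ·(8 - 21) - 17 ≡ 1. → (21, 1)

(21, 1)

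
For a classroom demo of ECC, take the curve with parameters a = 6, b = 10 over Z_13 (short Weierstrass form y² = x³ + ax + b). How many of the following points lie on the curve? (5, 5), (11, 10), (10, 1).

0

(5, 5): 5² ≡ 12, rhs ≡ 9 → off.
(11, 10): 10² ≡ 9, rhs ≡ 3 → off.
(10, 1): 1² ≡ 1, rhs ≡ 4 → off.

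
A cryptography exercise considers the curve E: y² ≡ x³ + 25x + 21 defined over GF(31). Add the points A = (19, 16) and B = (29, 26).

(15, 19)

(19, 16) + (29, 26). λ = (26 - 16)/(29 - 19) ≡ 10/10 mod 31. 10⁻¹ ≡ 28 (mod 31) since 10·28 = 280 ≡ 1, so λ ≡ 1.
  x = λ² - 19 - 29 = 1 - 48 ≡ 15; y = λ·(19 - 15) - 16 ≡ 19. → (15, 19)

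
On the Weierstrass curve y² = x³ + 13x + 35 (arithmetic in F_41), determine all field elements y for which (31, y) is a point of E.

x³ + 13x + 35 = 30229 ≡ 12 (mod 41).
12 is a non-residue mod 41; no y exists.

none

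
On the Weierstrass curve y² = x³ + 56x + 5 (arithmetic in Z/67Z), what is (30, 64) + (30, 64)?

tangent at (30, 64): λ = (3·30² + 56)/(2·64) ≡ 9/61. 61⁻¹ ≡ 11 (mod 67) since 61·11 = 671 ≡ 1, so λ ≡ 9·11 ≡ 32.
  x = λ² - 30 - 30 = 1024 - 60 ≡ 26; y = λ·(30 - 26) - 64 ≡ 64. → (26, 64)

(26, 64)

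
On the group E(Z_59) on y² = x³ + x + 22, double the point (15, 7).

(27, 12)

tangent at (15, 7): λ = (3·15² + 1)/(2·7) ≡ 27/14. 14⁻¹ ≡ 38 (mod 59) since 14·38 = 532 ≡ 1, so λ ≡ 27·38 ≡ 23.
  x = λ² - 15 - 15 = 529 - 30 ≡ 27; y = λ·(15 - 27) - 7 ≡ 12. → (27, 12)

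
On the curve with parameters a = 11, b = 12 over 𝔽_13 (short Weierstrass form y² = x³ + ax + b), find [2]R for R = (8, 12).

tangent at (8, 12): λ = (3·8² + 11)/(2·12) ≡ 8/11. 11⁻¹ ≡ 6 (mod 13) since 11·6 = 66 ≡ 1, so λ ≡ 8·6 ≡ 9.
  x = λ² - 8 - 8 = 81 - 16 ≡ 0; y = λ·(8 - 0) - 12 ≡ 8. → (0, 8)

(0, 8)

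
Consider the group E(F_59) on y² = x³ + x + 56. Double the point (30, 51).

(34, 49)

tangent at (30, 51): λ = (3·30² + 1)/(2·51) ≡ 46/43. 43⁻¹ ≡ 11 (mod 59) since 43·11 = 473 ≡ 1, so λ ≡ 46·11 ≡ 34.
  x = λ² - 30 - 30 = 1156 - 60 ≡ 34; y = λ·(30 - 34) - 51 ≡ 49. → (34, 49)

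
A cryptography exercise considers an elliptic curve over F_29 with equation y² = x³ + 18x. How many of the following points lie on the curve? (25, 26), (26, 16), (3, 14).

1

(25, 26): 26² ≡ 9, rhs ≡ 9 → on.
(26, 16): 16² ≡ 24, rhs ≡ 6 → off.
(3, 14): 14² ≡ 22, rhs ≡ 23 → off.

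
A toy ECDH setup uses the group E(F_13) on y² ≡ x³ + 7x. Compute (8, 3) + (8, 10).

The two points share x = 8 and their y-coordinates satisfy 3 + 10 ≡ 0 (mod 13), so they are inverses. Their sum is the point at infinity.

O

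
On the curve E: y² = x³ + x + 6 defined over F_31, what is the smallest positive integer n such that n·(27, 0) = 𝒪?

2P: (27, 0) + (27, 0): same x and y₁ ≡ -y₂, so the sum is 𝒪.
2P = 𝒪, so the order is 2.

2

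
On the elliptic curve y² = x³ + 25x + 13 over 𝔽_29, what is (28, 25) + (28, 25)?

(7, 3)

tangent at (28, 25): λ = (3·28² + 25)/(2·25) ≡ 28/21. 21⁻¹ ≡ 18 (mod 29), so λ ≡ 28·18 ≡ 11.
  x = λ² - 28 - 28 = 121 - 56 ≡ 7; y = λ·(28 - 7) - 25 ≡ 3. → (7, 3)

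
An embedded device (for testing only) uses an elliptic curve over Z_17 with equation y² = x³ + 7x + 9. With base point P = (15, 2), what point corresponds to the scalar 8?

(10, 5)

Repeated addition: build up to 8P.
2P: tangent at (15, 2): λ = (3·15² + 7)/(2·2) ≡ 2/4. 4⁻¹ ≡ 13 (mod 17), so λ ≡ 2·13 ≡ 9.
  x = λ² - 15 - 15 = 81 - 30 ≡ 0; y = λ·(15 - 0) - 2 ≡ 14. → (0, 14)
3P: (0, 14) + (15, 2). λ = (2 - 14)/(15 - 0) ≡ 5/15 mod 17. 15⁻¹ ≡ 8 (mod 17) since 15·8 = 120 ≡ 1, so λ ≡ 6.
  x = λ² - 0 - 15 = 36 - 15 ≡ 4; y = λ·(0 - 4) - 14 ≡ 13. → (4, 13)
4P: (4, 13) + (15, 2). λ = (2 - 13)/(15 - 4) ≡ 6/11 mod 17. 11⁻¹ ≡ 14 (mod 17), so λ ≡ 16.
  x = λ² - 4 - 15 = 256 - 19 ≡ 16; y = λ·(4 - 16) - 13 ≡ 16. → (16, 16)
5P: (16, 16) + (15, 2). λ = (2 - 16)/(15 - 16) ≡ 3/16 mod 17. 16⁻¹ ≡ 16 (mod 17), so λ ≡ 14.
  x = λ² - 16 - 15 = 196 - 31 ≡ 12; y = λ·(16 - 12) - 16 ≡ 6. → (12, 6)
6P: (12, 6) + (15, 2). λ = (2 - 6)/(15 - 12) ≡ 13/3 mod 17. 3⁻¹ ≡ 6 (mod 17) since 3·6 = 18 ≡ 1, so λ ≡ 10.
  x = λ² - 12 - 15 = 100 - 27 ≡ 5; y = λ·(12 - 5) - 6 ≡ 13. → (5, 13)
7P: (5, 13) + (15, 2). λ = (2 - 13)/(15 - 5) ≡ 6/10 mod 17. 10⁻¹ ≡ 12 (mod 17), so λ ≡ 4.
  x = λ² - 5 - 15 = 16 - 20 ≡ 13; y = λ·(5 - 13) - 13 ≡ 6. → (13, 6)
8P: (13, 6) + (15, 2). λ = (2 - 6)/(15 - 13) ≡ 13/2 mod 17. 2⁻¹ ≡ 9 (mod 17), so λ ≡ 15.
  x = λ² - 13 - 15 = 225 - 28 ≡ 10; y = λ·(13 - 10) - 6 ≡ 5. → (10, 5)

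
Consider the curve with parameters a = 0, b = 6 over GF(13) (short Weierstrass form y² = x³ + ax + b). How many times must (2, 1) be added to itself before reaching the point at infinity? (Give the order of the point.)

7

2P: tangent at (2, 1): λ = (3·2² + 0)/(2·1) ≡ 12/2. 2⁻¹ ≡ 7 (mod 13), so λ ≡ 12·7 ≡ 6.
  x = λ² - 2 - 2 = 36 - 4 ≡ 6; y = λ·(2 - 6) - 1 ≡ 1. → (6, 1)
3P: (6, 1) + (2, 1). λ = (1 - 1)/(2 - 6) ≡ 0/9 mod 13. 9⁻¹ ≡ 3 (mod 13), so λ ≡ 0.
  x = λ² - 6 - 2 = 0 - 8 ≡ 5; y = λ·(6 - 5) - 1 ≡ 12. → (5, 12)
4P: (5, 12) + (2, 1). λ = (1 - 12)/(2 - 5) ≡ 2/10 mod 13. 10⁻¹ ≡ 4 (mod 13) since 10·4 = 40 ≡ 1, so λ ≡ 8.
  x = λ² - 5 - 2 = 64 - 7 ≡ 5; y = λ·(5 - 5) - 12 ≡ 1. → (5, 1)
5P: (5, 1) + (2, 1). λ = (1 - 1)/(2 - 5) ≡ 0/10 mod 13. 10⁻¹ ≡ 4 (mod 13), so λ ≡ 0.
  x = λ² - 5 - 2 = 0 - 7 ≡ 6; y = λ·(5 - 6) - 1 ≡ 12. → (6, 12)
6P: (6, 12) + (2, 1). λ = (1 - 12)/(2 - 6) ≡ 2/9 mod 13. 9⁻¹ ≡ 3 (mod 13) since 9·3 = 27 ≡ 1, so λ ≡ 6.
  x = λ² - 6 - 2 = 36 - 8 ≡ 2; y = λ·(6 - 2) - 12 ≡ 12. → (2, 12)
7P: (2, 12) + (2, 1): same x and y₁ ≡ -y₂, so the sum is the point at infinity.
7P = the point at infinity, so the order is 7.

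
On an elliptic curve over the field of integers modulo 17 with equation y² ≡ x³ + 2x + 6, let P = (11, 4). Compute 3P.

Repeated addition: build up to 3P.
2P: tangent at (11, 4): λ = (3·11² + 2)/(2·4) ≡ 8/8. 8⁻¹ ≡ 15 (mod 17), so λ ≡ 8·15 ≡ 1.
  x = λ² - 11 - 11 = 1 - 22 ≡ 13; y = λ·(11 - 13) - 4 ≡ 11. → (13, 11)
3P: (13, 11) + (11, 4). λ = (4 - 11)/(11 - 13) ≡ 10/15 mod 17. 15⁻¹ ≡ 8 (mod 17) since 15·8 = 120 ≡ 1, so λ ≡ 12.
  x = λ² - 13 - 11 = 144 - 24 ≡ 1; y = λ·(13 - 1) - 11 ≡ 14. → (1, 14)

(1, 14)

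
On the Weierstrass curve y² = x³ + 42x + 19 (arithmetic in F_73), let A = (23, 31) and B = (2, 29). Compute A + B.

(25, 14)

(23, 31) + (2, 29). λ = (29 - 31)/(2 - 23) ≡ 71/52 mod 73. 52⁻¹ ≡ 66 (mod 73), so λ ≡ 14.
  x = λ² - 23 - 2 = 196 - 25 ≡ 25; y = λ·(23 - 25) - 31 ≡ 14. → (25, 14)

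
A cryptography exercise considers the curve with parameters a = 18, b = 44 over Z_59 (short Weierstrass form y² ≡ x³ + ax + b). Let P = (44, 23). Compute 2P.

(24, 50)

tangent at (44, 23): λ = (3·44² + 18)/(2·23) ≡ 44/46. 46⁻¹ ≡ 9 (mod 59) since 46·9 = 414 ≡ 1, so λ ≡ 44·9 ≡ 42.
  x = λ² - 44 - 44 = 1764 - 88 ≡ 24; y = λ·(44 - 24) - 23 ≡ 50. → (24, 50)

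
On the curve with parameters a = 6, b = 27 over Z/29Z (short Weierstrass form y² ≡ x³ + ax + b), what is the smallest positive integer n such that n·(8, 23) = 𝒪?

2P: tangent at (8, 23): λ = (3·8² + 6)/(2·23) ≡ 24/17. 17⁻¹ ≡ 12 (mod 29), so λ ≡ 24·12 ≡ 27.
  x = λ² - 8 - 8 = 729 - 16 ≡ 17; y = λ·(8 - 17) - 23 ≡ 24. → (17, 24)
3P: (17, 24) + (8, 23). λ = (23 - 24)/(8 - 17) ≡ 28/20 mod 29. 20⁻¹ ≡ 16 (mod 29), so λ ≡ 13.
  x = λ² - 17 - 8 = 169 - 25 ≡ 28; y = λ·(17 - 28) - 24 ≡ 7. → (28, 7)
4P: (28, 7) + (8, 23). λ = (23 - 7)/(8 - 28) ≡ 16/9 mod 29. 9⁻¹ ≡ 13 (mod 29), so λ ≡ 5.
  x = λ² - 28 - 8 = 25 - 36 ≡ 18; y = λ·(28 - 18) - 7 ≡ 14. → (18, 14)
5P: (18, 14) + (8, 23). λ = (23 - 14)/(8 - 18) ≡ 9/19 mod 29. 19⁻¹ ≡ 26 (mod 29) since 19·26 = 494 ≡ 1, so λ ≡ 2.
  x = λ² - 18 - 8 = 4 - 26 ≡ 7; y = λ·(18 - 7) - 14 ≡ 8. → (7, 8)
6P: (7, 8) + (8, 23). λ = (23 - 8)/(8 - 7) ≡ 15/1 mod 29. 1⁻¹ ≡ 1 (mod 29), so λ ≡ 15.
  x = λ² - 7 - 8 = 225 - 15 ≡ 7; y = λ·(7 - 7) - 8 ≡ 21. → (7, 21)
7P: (7, 21) + (8, 23). λ = (23 - 21)/(8 - 7) ≡ 2/1 mod 29. 1⁻¹ ≡ 1 (mod 29), so λ ≡ 2.
  x = λ² - 7 - 8 = 4 - 15 ≡ 18; y = λ·(7 - 18) - 21 ≡ 15. → (18, 15)
8P: (18, 15) + (8, 23). λ = (23 - 15)/(8 - 18) ≡ 8/19 mod 29. 19⁻¹ ≡ 26 (mod 29), so λ ≡ 5.
  x = λ² - 18 - 8 = 25 - 26 ≡ 28; y = λ·(18 - 28) - 15 ≡ 22. → (28, 22)
9P: (28, 22) + (8, 23). λ = (23 - 22)/(8 - 28) ≡ 1/9 mod 29. 9⁻¹ ≡ 13 (mod 29), so λ ≡ 13.
  x = λ² - 28 - 8 = 169 - 36 ≡ 17; y = λ·(28 - 17) - 22 ≡ 5. → (17, 5)
10P: (17, 5) + (8, 23). λ = (23 - 5)/(8 - 17) ≡ 18/20 mod 29. 20⁻¹ ≡ 16 (mod 29) since 20·16 = 320 ≡ 1, so λ ≡ 27.
  x = λ² - 17 - 8 = 729 - 25 ≡ 8; y = λ·(17 - 8) - 5 ≡ 6. → (8, 6)
11P: (8, 6) + (8, 23): same x and y₁ ≡ -y₂, so the sum is 𝒪.
11P = 𝒪, so the order is 11.

11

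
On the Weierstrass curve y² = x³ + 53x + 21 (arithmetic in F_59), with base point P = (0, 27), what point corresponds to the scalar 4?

Double-and-add on 4 = (100)₂. Start with P = (0, 27) for the leading 1-bit.
double: tangent at (0, 27): λ = (3·0² + 53)/(2·27) ≡ 53/54. 54⁻¹ ≡ 47 (mod 59) since 54·47 = 2538 ≡ 1, so λ ≡ 53·47 ≡ 13.
  x = λ² - 0 - 0 = 169 - 0 ≡ 51; y = λ·(0 - 51) - 27 ≡ 18. → (51, 18)
double: tangent at (51, 18): λ = (3·51² + 53)/(2·18) ≡ 9/36. 36⁻¹ ≡ 41 (mod 59), so λ ≡ 9·41 ≡ 15.
  x = λ² - 51 - 51 = 225 - 102 ≡ 5; y = λ·(51 - 5) - 18 ≡ 23. → (5, 23)

(5, 23)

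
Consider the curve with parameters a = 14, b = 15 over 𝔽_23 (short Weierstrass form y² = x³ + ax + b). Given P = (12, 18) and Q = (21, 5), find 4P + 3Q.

(22, 0)

First 4P:
Double-and-add on 4 = (100)₂. Start with P = (12, 18) for the leading 1-bit.
double: tangent at (12, 18): λ = (3·12² + 14)/(2·18) ≡ 9/13. 13⁻¹ ≡ 16 (mod 23), so λ ≡ 9·16 ≡ 6.
  x = λ² - 12 - 12 = 36 - 24 ≡ 12; y = λ·(12 - 12) - 18 ≡ 5. → (12, 5)
double: tangent at (12, 5): λ = (3·12² + 14)/(2·5) ≡ 9/10. 10⁻¹ ≡ 7 (mod 23), so λ ≡ 9·7 ≡ 17.
  x = λ² - 12 - 12 = 289 - 24 ≡ 12; y = λ·(12 - 12) - 5 ≡ 18. → (12, 18)
4P = (12, 18).
Next 3Q:
Repeated addition: build up to 3Q.
2Q: tangent at (21, 5): λ = (3·21² + 14)/(2·5) ≡ 3/10. 10⁻¹ ≡ 7 (mod 23), so λ ≡ 3·7 ≡ 21.
  x = λ² - 21 - 21 = 441 - 42 ≡ 8; y = λ·(21 - 8) - 5 ≡ 15. → (8, 15)
3Q: (8, 15) + (21, 5). λ = (5 - 15)/(21 - 8) ≡ 13/13 mod 23. 13⁻¹ ≡ 16 (mod 23), so λ ≡ 1.
  x = λ² - 8 - 21 = 1 - 29 ≡ 18; y = λ·(8 - 18) - 15 ≡ 21. → (18, 21)
3Q = (18, 21).
Finally 4P + 3Q:
(12, 18) + (18, 21). λ = (21 - 18)/(18 - 12) ≡ 3/6 mod 23. 6⁻¹ ≡ 4 (mod 23), so λ ≡ 12.
  x = λ² - 12 - 18 = 144 - 30 ≡ 22; y = λ·(12 - 22) - 18 ≡ 0. → (22, 0)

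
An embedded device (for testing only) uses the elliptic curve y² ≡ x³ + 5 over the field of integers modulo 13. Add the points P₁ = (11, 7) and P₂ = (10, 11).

(8, 7)

(11, 7) + (10, 11). λ = (11 - 7)/(10 - 11) ≡ 4/12 mod 13. 12⁻¹ ≡ 12 (mod 13), so λ ≡ 9.
  x = λ² - 11 - 10 = 81 - 21 ≡ 8; y = λ·(11 - 8) - 7 ≡ 7. → (8, 7)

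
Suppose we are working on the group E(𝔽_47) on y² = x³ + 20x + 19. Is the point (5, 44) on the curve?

y² = 44² ≡ 9; x³ + 20x + 19 = 244 ≡ 9 (mod 47). 9 = 9.

yes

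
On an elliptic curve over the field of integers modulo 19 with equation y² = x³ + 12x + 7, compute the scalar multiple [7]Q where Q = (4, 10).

(15, 3)

Repeated addition: build up to 7Q.
2Q: tangent at (4, 10): λ = (3·4² + 12)/(2·10) ≡ 3/1. 1⁻¹ ≡ 1 (mod 19), so λ ≡ 3·1 ≡ 3.
  x = λ² - 4 - 4 = 9 - 8 ≡ 1; y = λ·(4 - 1) - 10 ≡ 18. → (1, 18)
3Q: (1, 18) + (4, 10). λ = (10 - 18)/(4 - 1) ≡ 11/3 mod 19. 3⁻¹ ≡ 13 (mod 19), so λ ≡ 10.
  x = λ² - 1 - 4 = 100 - 5 ≡ 0; y = λ·(1 - 0) - 18 ≡ 11. → (0, 11)
4Q: (0, 11) + (4, 10). λ = (10 - 11)/(4 - 0) ≡ 18/4 mod 19. 4⁻¹ ≡ 5 (mod 19) since 4·5 = 20 ≡ 1, so λ ≡ 14.
  x = λ² - 0 - 4 = 196 - 4 ≡ 2; y = λ·(0 - 2) - 11 ≡ 18. → (2, 18)
5Q: (2, 18) + (4, 10). λ = (10 - 18)/(4 - 2) ≡ 11/2 mod 19. 2⁻¹ ≡ 10 (mod 19) since 2·10 = 20 ≡ 1, so λ ≡ 15.
  x = λ² - 2 - 4 = 225 - 6 ≡ 10; y = λ·(2 - 10) - 18 ≡ 14. → (10, 14)
6Q: (10, 14) + (4, 10). λ = (10 - 14)/(4 - 10) ≡ 15/13 mod 19. 13⁻¹ ≡ 3 (mod 19) since 13·3 = 39 ≡ 1, so λ ≡ 7.
  x = λ² - 10 - 4 = 49 - 14 ≡ 16; y = λ·(10 - 16) - 14 ≡ 1. → (16, 1)
7Q: (16, 1) + (4, 10). λ = (10 - 1)/(4 - 16) ≡ 9/7 mod 19. 7⁻¹ ≡ 11 (mod 19) since 7·11 = 77 ≡ 1, so λ ≡ 4.
  x = λ² - 16 - 4 = 16 - 20 ≡ 15; y = λ·(16 - 15) - 1 ≡ 3. → (15, 3)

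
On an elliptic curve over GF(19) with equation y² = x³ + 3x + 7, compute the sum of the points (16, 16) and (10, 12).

(16, 16) + (10, 12). λ = (12 - 16)/(10 - 16) ≡ 15/13 mod 19. 13⁻¹ ≡ 3 (mod 19), so λ ≡ 7.
  x = λ² - 16 - 10 = 49 - 26 ≡ 4; y = λ·(16 - 4) - 16 ≡ 11. → (4, 11)

(4, 11)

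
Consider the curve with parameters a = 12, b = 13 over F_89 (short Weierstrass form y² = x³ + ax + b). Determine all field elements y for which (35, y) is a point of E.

x³ + 12x + 13 = 43308 ≡ 54 (mod 89).
54 is a non-residue mod 89; no y exists.

none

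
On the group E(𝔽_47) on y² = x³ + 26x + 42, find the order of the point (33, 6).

2P: tangent at (33, 6): λ = (3·33² + 26)/(2·6) ≡ 3/12. 12⁻¹ ≡ 4 (mod 47), so λ ≡ 3·4 ≡ 12.
  x = λ² - 33 - 33 = 144 - 66 ≡ 31; y = λ·(33 - 31) - 6 ≡ 18. → (31, 18)
3P: (31, 18) + (33, 6). λ = (6 - 18)/(33 - 31) ≡ 35/2 mod 47. 2⁻¹ ≡ 24 (mod 47) since 2·24 = 48 ≡ 1, so λ ≡ 41.
  x = λ² - 31 - 33 = 1681 - 64 ≡ 19; y = λ·(31 - 19) - 18 ≡ 4. → (19, 4)
4P: (19, 4) + (33, 6). λ = (6 - 4)/(33 - 19) ≡ 2/14 mod 47. 14⁻¹ ≡ 37 (mod 47) since 14·37 = 518 ≡ 1, so λ ≡ 27.
  x = λ² - 19 - 33 = 729 - 52 ≡ 19; y = λ·(19 - 19) - 4 ≡ 43. → (19, 43)
5P: (19, 43) + (33, 6). λ = (6 - 43)/(33 - 19) ≡ 10/14 mod 47. 14⁻¹ ≡ 37 (mod 47), so λ ≡ 41.
  x = λ² - 19 - 33 = 1681 - 52 ≡ 31; y = λ·(19 - 31) - 43 ≡ 29. → (31, 29)
6P: (31, 29) + (33, 6). λ = (6 - 29)/(33 - 31) ≡ 24/2 mod 47. 2⁻¹ ≡ 24 (mod 47), so λ ≡ 12.
  x = λ² - 31 - 33 = 144 - 64 ≡ 33; y = λ·(31 - 33) - 29 ≡ 41. → (33, 41)
7P: (33, 41) + (33, 6): same x and y₁ ≡ -y₂, so the sum is O.
7P = O, so the order is 7.

7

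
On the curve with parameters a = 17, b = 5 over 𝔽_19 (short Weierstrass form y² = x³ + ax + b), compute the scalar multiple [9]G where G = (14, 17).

(1, 17)

Repeated addition: build up to 9G.
2G: tangent at (14, 17): λ = (3·14² + 17)/(2·17) ≡ 16/15. 15⁻¹ ≡ 14 (mod 19), so λ ≡ 16·14 ≡ 15.
  x = λ² - 14 - 14 = 225 - 28 ≡ 7; y = λ·(14 - 7) - 17 ≡ 12. → (7, 12)
3G: (7, 12) + (14, 17). λ = (17 - 12)/(14 - 7) ≡ 5/7 mod 19. 7⁻¹ ≡ 11 (mod 19) since 7·11 = 77 ≡ 1, so λ ≡ 17.
  x = λ² - 7 - 14 = 289 - 21 ≡ 2; y = λ·(7 - 2) - 12 ≡ 16. → (2, 16)
4G: (2, 16) + (14, 17). λ = (17 - 16)/(14 - 2) ≡ 1/12 mod 19. 12⁻¹ ≡ 8 (mod 19) since 12·8 = 96 ≡ 1, so λ ≡ 8.
  x = λ² - 2 - 14 = 64 - 16 ≡ 10; y = λ·(2 - 10) - 16 ≡ 15. → (10, 15)
5G: (10, 15) + (14, 17). λ = (17 - 15)/(14 - 10) ≡ 2/4 mod 19. 4⁻¹ ≡ 5 (mod 19) since 4·5 = 20 ≡ 1, so λ ≡ 10.
  x = λ² - 10 - 14 = 100 - 24 ≡ 0; y = λ·(10 - 0) - 15 ≡ 9. → (0, 9)
6G: (0, 9) + (14, 17). λ = (17 - 9)/(14 - 0) ≡ 8/14 mod 19. 14⁻¹ ≡ 15 (mod 19), so λ ≡ 6.
  x = λ² - 0 - 14 = 36 - 14 ≡ 3; y = λ·(0 - 3) - 9 ≡ 11. → (3, 11)
7G: (3, 11) + (14, 17). λ = (17 - 11)/(14 - 3) ≡ 6/11 mod 19. 11⁻¹ ≡ 7 (mod 19) since 11·7 = 77 ≡ 1, so λ ≡ 4.
  x = λ² - 3 - 14 = 16 - 17 ≡ 18; y = λ·(3 - 18) - 11 ≡ 5. → (18, 5)
8G: (18, 5) + (14, 17). λ = (17 - 5)/(14 - 18) ≡ 12/15 mod 19. 15⁻¹ ≡ 14 (mod 19) since 15·14 = 210 ≡ 1, so λ ≡ 16.
  x = λ² - 18 - 14 = 256 - 32 ≡ 15; y = λ·(18 - 15) - 5 ≡ 5. → (15, 5)
9G: (15, 5) + (14, 17). λ = (17 - 5)/(14 - 15) ≡ 12/18 mod 19. 18⁻¹ ≡ 18 (mod 19) since 18·18 = 324 ≡ 1, so λ ≡ 7.
  x = λ² - 15 - 14 = 49 - 29 ≡ 1; y = λ·(15 - 1) - 5 ≡ 17. → (1, 17)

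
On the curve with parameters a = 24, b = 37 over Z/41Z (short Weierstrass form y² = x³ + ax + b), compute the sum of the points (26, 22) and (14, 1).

(26, 22) + (14, 1). λ = (1 - 22)/(14 - 26) ≡ 20/29 mod 41. 29⁻¹ ≡ 17 (mod 41) since 29·17 = 493 ≡ 1, so λ ≡ 12.
  x = λ² - 26 - 14 = 144 - 40 ≡ 22; y = λ·(26 - 22) - 22 ≡ 26. → (22, 26)

(22, 26)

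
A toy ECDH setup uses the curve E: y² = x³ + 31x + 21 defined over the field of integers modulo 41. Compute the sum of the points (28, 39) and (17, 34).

(4, 39)

(28, 39) + (17, 34). λ = (34 - 39)/(17 - 28) ≡ 36/30 mod 41. 30⁻¹ ≡ 26 (mod 41) since 30·26 = 780 ≡ 1, so λ ≡ 34.
  x = λ² - 28 - 17 = 1156 - 45 ≡ 4; y = λ·(28 - 4) - 39 ≡ 39. → (4, 39)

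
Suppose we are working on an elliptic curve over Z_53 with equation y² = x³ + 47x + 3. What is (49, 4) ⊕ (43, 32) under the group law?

(24, 3)

(49, 4) + (43, 32). λ = (32 - 4)/(43 - 49) ≡ 28/47 mod 53. 47⁻¹ ≡ 44 (mod 53), so λ ≡ 13.
  x = λ² - 49 - 43 = 169 - 92 ≡ 24; y = λ·(49 - 24) - 4 ≡ 3. → (24, 3)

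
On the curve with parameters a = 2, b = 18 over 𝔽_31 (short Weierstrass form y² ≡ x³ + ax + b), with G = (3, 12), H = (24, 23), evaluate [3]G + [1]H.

First 3G:
Repeated addition: build up to 3G.
2G: tangent at (3, 12): λ = (3·3² + 2)/(2·12) ≡ 29/24. 24⁻¹ ≡ 22 (mod 31) since 24·22 = 528 ≡ 1, so λ ≡ 29·22 ≡ 18.
  x = λ² - 3 - 3 = 324 - 6 ≡ 8; y = λ·(3 - 8) - 12 ≡ 22. → (8, 22)
3G: (8, 22) + (3, 12). λ = (12 - 22)/(3 - 8) ≡ 21/26 mod 31. 26⁻¹ ≡ 6 (mod 31), so λ ≡ 2.
  x = λ² - 8 - 3 = 4 - 11 ≡ 24; y = λ·(8 - 24) - 22 ≡ 8. → (24, 8)
3G = (24, 8).
Finally 3G + H:
(24, 8) + (24, 23): same x and y₁ ≡ -y₂, so the sum is the point at infinity.

O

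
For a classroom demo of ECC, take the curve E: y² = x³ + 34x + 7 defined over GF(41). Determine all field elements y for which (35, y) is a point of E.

none

x³ + 34x + 7 = 44072 ≡ 38 (mod 41).
38 is a non-residue mod 41; no y exists.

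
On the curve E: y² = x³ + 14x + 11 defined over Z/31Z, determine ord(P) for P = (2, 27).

2P: tangent at (2, 27): λ = (3·2² + 14)/(2·27) ≡ 26/23. 23⁻¹ ≡ 27 (mod 31), so λ ≡ 26·27 ≡ 20.
  x = λ² - 2 - 2 = 400 - 4 ≡ 24; y = λ·(2 - 24) - 27 ≡ 29. → (24, 29)
3P: (24, 29) + (2, 27). λ = (27 - 29)/(2 - 24) ≡ 29/9 mod 31. 9⁻¹ ≡ 7 (mod 31) since 9·7 = 63 ≡ 1, so λ ≡ 17.
  x = λ² - 24 - 2 = 289 - 26 ≡ 15; y = λ·(24 - 15) - 29 ≡ 0. → (15, 0)
4P: (15, 0) + (2, 27). λ = (27 - 0)/(2 - 15) ≡ 27/18 mod 31. 18⁻¹ ≡ 19 (mod 31) since 18·19 = 342 ≡ 1, so λ ≡ 17.
  x = λ² - 15 - 2 = 289 - 17 ≡ 24; y = λ·(15 - 24) - 0 ≡ 2. → (24, 2)
5P: (24, 2) + (2, 27). λ = (27 - 2)/(2 - 24) ≡ 25/9 mod 31. 9⁻¹ ≡ 7 (mod 31) since 9·7 = 63 ≡ 1, so λ ≡ 20.
  x = λ² - 24 - 2 = 400 - 26 ≡ 2; y = λ·(24 - 2) - 2 ≡ 4. → (2, 4)
6P: (2, 4) + (2, 27): same x and y₁ ≡ -y₂, so the sum is ∞.
6P = ∞, so the order is 6.

6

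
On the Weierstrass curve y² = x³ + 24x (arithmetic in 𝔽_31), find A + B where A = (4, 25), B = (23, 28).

(4, 25) + (23, 28). λ = (28 - 25)/(23 - 4) ≡ 3/19 mod 31. 19⁻¹ ≡ 18 (mod 31) since 19·18 = 342 ≡ 1, so λ ≡ 23.
  x = λ² - 4 - 23 = 529 - 27 ≡ 6; y = λ·(4 - 6) - 25 ≡ 22. → (6, 22)

(6, 22)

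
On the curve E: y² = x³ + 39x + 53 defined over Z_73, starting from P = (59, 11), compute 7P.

(5, 64)

Repeated addition: build up to 7P.
2P: tangent at (59, 11): λ = (3·59² + 39)/(2·11) ≡ 43/22. 22⁻¹ ≡ 10 (mod 73), so λ ≡ 43·10 ≡ 65.
  x = λ² - 59 - 59 = 4225 - 118 ≡ 19; y = λ·(59 - 19) - 11 ≡ 34. → (19, 34)
3P: (19, 34) + (59, 11). λ = (11 - 34)/(59 - 19) ≡ 50/40 mod 73. 40⁻¹ ≡ 42 (mod 73) since 40·42 = 1680 ≡ 1, so λ ≡ 56.
  x = λ² - 19 - 59 = 3136 - 78 ≡ 65; y = λ·(19 - 65) - 34 ≡ 18. → (65, 18)
4P: (65, 18) + (59, 11). λ = (11 - 18)/(59 - 65) ≡ 66/67 mod 73. 67⁻¹ ≡ 12 (mod 73), so λ ≡ 62.
  x = λ² - 65 - 59 = 3844 - 124 ≡ 70; y = λ·(65 - 70) - 18 ≡ 37. → (70, 37)
5P: (70, 37) + (59, 11). λ = (11 - 37)/(59 - 70) ≡ 47/62 mod 73. 62⁻¹ ≡ 53 (mod 73), so λ ≡ 9.
  x = λ² - 70 - 59 = 81 - 129 ≡ 25; y = λ·(70 - 25) - 37 ≡ 3. → (25, 3)
6P: (25, 3) + (59, 11). λ = (11 - 3)/(59 - 25) ≡ 8/34 mod 73. 34⁻¹ ≡ 58 (mod 73) since 34·58 = 1972 ≡ 1, so λ ≡ 26.
  x = λ² - 25 - 59 = 676 - 84 ≡ 8; y = λ·(25 - 8) - 3 ≡ 1. → (8, 1)
7P: (8, 1) + (59, 11). λ = (11 - 1)/(59 - 8) ≡ 10/51 mod 73. 51⁻¹ ≡ 63 (mod 73), so λ ≡ 46.
  x = λ² - 8 - 59 = 2116 - 67 ≡ 5; y = λ·(8 - 5) - 1 ≡ 64. → (5, 64)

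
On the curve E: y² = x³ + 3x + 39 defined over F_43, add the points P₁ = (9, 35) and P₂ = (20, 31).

(9, 35) + (20, 31). λ = (31 - 35)/(20 - 9) ≡ 39/11 mod 43. 11⁻¹ ≡ 4 (mod 43), so λ ≡ 27.
  x = λ² - 9 - 20 = 729 - 29 ≡ 12; y = λ·(9 - 12) - 35 ≡ 13. → (12, 13)

(12, 13)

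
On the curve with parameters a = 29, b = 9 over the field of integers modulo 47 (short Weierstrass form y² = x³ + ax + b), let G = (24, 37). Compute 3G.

(35, 46)

Repeated addition: build up to 3G.
2G: tangent at (24, 37): λ = (3·24² + 29)/(2·37) ≡ 18/27. 27⁻¹ ≡ 7 (mod 47), so λ ≡ 18·7 ≡ 32.
  x = λ² - 24 - 24 = 1024 - 48 ≡ 36; y = λ·(24 - 36) - 37 ≡ 2. → (36, 2)
3G: (36, 2) + (24, 37). λ = (37 - 2)/(24 - 36) ≡ 35/35 mod 47. 35⁻¹ ≡ 43 (mod 47) since 35·43 = 1505 ≡ 1, so λ ≡ 1.
  x = λ² - 36 - 24 = 1 - 60 ≡ 35; y = λ·(36 - 35) - 2 ≡ 46. → (35, 46)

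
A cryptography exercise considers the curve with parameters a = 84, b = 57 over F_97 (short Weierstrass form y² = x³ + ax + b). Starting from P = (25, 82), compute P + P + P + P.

(11, 9)

Double-and-add on 4 = (100)₂. Start with P = (25, 82) for the leading 1-bit.
double: tangent at (25, 82): λ = (3·25² + 84)/(2·82) ≡ 19/67. 67⁻¹ ≡ 42 (mod 97) since 67·42 = 2814 ≡ 1, so λ ≡ 19·42 ≡ 22.
  x = λ² - 25 - 25 = 484 - 50 ≡ 46; y = λ·(25 - 46) - 82 ≡ 38. → (46, 38)
double: tangent at (46, 38): λ = (3·46² + 84)/(2·38) ≡ 30/76. 76⁻¹ ≡ 60 (mod 97), so λ ≡ 30·60 ≡ 54.
  x = λ² - 46 - 46 = 2916 - 92 ≡ 11; y = λ·(46 - 11) - 38 ≡ 9. → (11, 9)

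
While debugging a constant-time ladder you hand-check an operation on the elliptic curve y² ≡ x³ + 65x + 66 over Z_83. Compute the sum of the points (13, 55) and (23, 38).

(13, 55) + (23, 38). λ = (38 - 55)/(23 - 13) ≡ 66/10 mod 83. 10⁻¹ ≡ 25 (mod 83), so λ ≡ 73.
  x = λ² - 13 - 23 = 5329 - 36 ≡ 64; y = λ·(13 - 64) - 55 ≡ 40. → (64, 40)

(64, 40)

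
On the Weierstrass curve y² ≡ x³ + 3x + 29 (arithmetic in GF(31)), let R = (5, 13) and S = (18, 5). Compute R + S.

(17, 23)

(5, 13) + (18, 5). λ = (5 - 13)/(18 - 5) ≡ 23/13 mod 31. 13⁻¹ ≡ 12 (mod 31) since 13·12 = 156 ≡ 1, so λ ≡ 28.
  x = λ² - 5 - 18 = 784 - 23 ≡ 17; y = λ·(5 - 17) - 13 ≡ 23. → (17, 23)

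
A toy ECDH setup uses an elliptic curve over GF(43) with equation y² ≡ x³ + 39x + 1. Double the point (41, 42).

tangent at (41, 42): λ = (3·41² + 39)/(2·42) ≡ 8/41. 41⁻¹ ≡ 21 (mod 43) since 41·21 = 861 ≡ 1, so λ ≡ 8·21 ≡ 39.
  x = λ² - 41 - 41 = 1521 - 82 ≡ 20; y = λ·(41 - 20) - 42 ≡ 3. → (20, 3)

(20, 3)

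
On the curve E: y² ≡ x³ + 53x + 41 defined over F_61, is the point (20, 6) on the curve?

no

y² = 6² ≡ 36; x³ + 53x + 41 = 9101 ≡ 12 (mod 61). 36 ≠ 12.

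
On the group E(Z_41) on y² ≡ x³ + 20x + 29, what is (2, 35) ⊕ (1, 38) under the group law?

(2, 35) + (1, 38). λ = (38 - 35)/(1 - 2) ≡ 3/40 mod 41. 40⁻¹ ≡ 40 (mod 41) since 40·40 = 1600 ≡ 1, so λ ≡ 38.
  x = λ² - 2 - 1 = 1444 - 3 ≡ 6; y = λ·(2 - 6) - 35 ≡ 18. → (6, 18)

(6, 18)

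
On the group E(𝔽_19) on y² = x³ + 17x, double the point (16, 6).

(11, 6)

tangent at (16, 6): λ = (3·16² + 17)/(2·6) ≡ 6/12. 12⁻¹ ≡ 8 (mod 19), so λ ≡ 6·8 ≡ 10.
  x = λ² - 16 - 16 = 100 - 32 ≡ 11; y = λ·(16 - 11) - 6 ≡ 6. → (11, 6)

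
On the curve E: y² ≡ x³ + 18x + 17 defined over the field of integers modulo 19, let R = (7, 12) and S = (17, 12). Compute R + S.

(14, 7)

(7, 12) + (17, 12). λ = (12 - 12)/(17 - 7) ≡ 0/10 mod 19. 10⁻¹ ≡ 2 (mod 19) since 10·2 = 20 ≡ 1, so λ ≡ 0.
  x = λ² - 7 - 17 = 0 - 24 ≡ 14; y = λ·(7 - 14) - 12 ≡ 7. → (14, 7)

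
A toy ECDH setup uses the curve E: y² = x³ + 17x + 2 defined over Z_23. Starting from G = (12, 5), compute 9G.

(21, 11)

Double-and-add on 9 = (1001)₂. Start with G = (12, 5) for the leading 1-bit.
double: tangent at (12, 5): λ = (3·12² + 17)/(2·5) ≡ 12/10. 10⁻¹ ≡ 7 (mod 23) since 10·7 = 70 ≡ 1, so λ ≡ 12·7 ≡ 15.
  x = λ² - 12 - 12 = 225 - 24 ≡ 17; y = λ·(12 - 17) - 5 ≡ 12. → (17, 12)
double: tangent at (17, 12): λ = (3·17² + 17)/(2·12) ≡ 10/1. 1⁻¹ ≡ 1 (mod 23) since 1·1 = 1 ≡ 1, so λ ≡ 10·1 ≡ 10.
  x = λ² - 17 - 17 = 100 - 34 ≡ 20; y = λ·(17 - 20) - 12 ≡ 4. → (20, 4)
double: tangent at (20, 4): λ = (3·20² + 17)/(2·4) ≡ 21/8. 8⁻¹ ≡ 3 (mod 23), so λ ≡ 21·3 ≡ 17.
  x = λ² - 20 - 20 = 289 - 40 ≡ 19; y = λ·(20 - 19) - 4 ≡ 13. → (19, 13)
add G: (19, 13) + (12, 5). λ = (5 - 13)/(12 - 19) ≡ 15/16 mod 23. 16⁻¹ ≡ 13 (mod 23), so λ ≡ 11.
  x = λ² - 19 - 12 = 121 - 31 ≡ 21; y = λ·(19 - 21) - 13 ≡ 11. → (21, 11)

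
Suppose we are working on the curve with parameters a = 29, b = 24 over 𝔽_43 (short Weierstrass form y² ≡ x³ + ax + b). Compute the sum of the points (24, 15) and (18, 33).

(24, 15) + (18, 33). λ = (33 - 15)/(18 - 24) ≡ 18/37 mod 43. 37⁻¹ ≡ 7 (mod 43) since 37·7 = 259 ≡ 1, so λ ≡ 40.
  x = λ² - 24 - 18 = 1600 - 42 ≡ 10; y = λ·(24 - 10) - 15 ≡ 29. → (10, 29)

(10, 29)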